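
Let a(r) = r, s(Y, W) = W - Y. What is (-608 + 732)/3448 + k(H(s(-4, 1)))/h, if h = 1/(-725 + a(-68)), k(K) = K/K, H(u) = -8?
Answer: -683535/862 ≈ -792.96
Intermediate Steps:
k(K) = 1
h = -1/793 (h = 1/(-725 - 68) = 1/(-793) = -1/793 ≈ -0.0012610)
(-608 + 732)/3448 + k(H(s(-4, 1)))/h = (-608 + 732)/3448 + 1/(-1/793) = 124*(1/3448) + 1*(-793) = 31/862 - 793 = -683535/862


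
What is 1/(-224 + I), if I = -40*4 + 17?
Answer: -1/367 ≈ -0.0027248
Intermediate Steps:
I = -143 (I = -160 + 17 = -143)
1/(-224 + I) = 1/(-224 - 143) = 1/(-367) = -1/367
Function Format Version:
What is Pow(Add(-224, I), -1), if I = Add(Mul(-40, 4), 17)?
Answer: Rational(-1, 367) ≈ -0.0027248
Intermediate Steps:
I = -143 (I = Add(-160, 17) = -143)
Pow(Add(-224, I), -1) = Pow(Add(-224, -143), -1) = Pow(-367, -1) = Rational(-1, 367)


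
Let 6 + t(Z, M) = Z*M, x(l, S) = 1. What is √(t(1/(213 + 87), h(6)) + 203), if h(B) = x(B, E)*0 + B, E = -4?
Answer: √19702/10 ≈ 14.036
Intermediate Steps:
h(B) = B (h(B) = 1*0 + B = 0 + B = B)
t(Z, M) = -6 + M*Z (t(Z, M) = -6 + Z*M = -6 + M*Z)
√(t(1/(213 + 87), h(6)) + 203) = √((-6 + 6/(213 + 87)) + 203) = √((-6 + 6/300) + 203) = √((-6 + 6*(1/300)) + 203) = √((-6 + 1/50) + 203) = √(-299/50 + 203) = √(9851/50) = √19702/10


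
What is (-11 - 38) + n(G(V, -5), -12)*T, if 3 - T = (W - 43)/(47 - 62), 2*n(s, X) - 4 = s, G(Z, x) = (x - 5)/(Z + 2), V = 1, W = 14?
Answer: -2189/45 ≈ -48.644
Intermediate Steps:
G(Z, x) = (-5 + x)/(2 + Z)
n(s, X) = 2 + s/2
T = 16/15 (T = 3 - (14 - 43)/(47 - 62) = 3 - (-29)/(-15) = 3 - (-29)*(-1)/15 = 3 - 1*29/15 = 3 - 29/15 = 16/15 ≈ 1.0667)
(-11 - 38) + n(G(V, -5), -12)*T = (-11 - 38) + (2 + ((-5 - 5)/(2 + 1))/2)*(16/15) = -49 + (2 + (-10/3)/2)*(16/15) = -49 + (2 + ((⅓)*(-10))/2)*(16/15) = -49 + (2 + (½)*(-10/3))*(16/15) = -49 + (2 - 5/3)*(16/15) = -49 + (⅓)*(16/15) = -49 + 16/45 = -2189/45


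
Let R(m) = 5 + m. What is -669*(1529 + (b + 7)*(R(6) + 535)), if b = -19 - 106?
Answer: 42079431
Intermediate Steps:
b = -125
-669*(1529 + (b + 7)*(R(6) + 535)) = -669*(1529 + (-125 + 7)*((5 + 6) + 535)) = -669*(1529 - 118*(11 + 535)) = -669*(1529 - 118*546) = -669*(1529 - 64428) = -669*(-62899) = 42079431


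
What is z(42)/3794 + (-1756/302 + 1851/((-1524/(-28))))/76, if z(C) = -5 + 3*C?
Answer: 1113813557/2764786444 ≈ 0.40286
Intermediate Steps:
z(42)/3794 + (-1756/302 + 1851/((-1524/(-28))))/76 = (-5 + 3*42)/3794 + (-1756/302 + 1851/((-1524/(-28))))/76 = (-5 + 126)*(1/3794) + (-1756*1/302 + 1851/((-1524*(-1/28))))*(1/76) = 121*(1/3794) + (-878/151 + 1851/(381/7))*(1/76) = 121/3794 + (-878/151 + 1851*(7/381))*(1/76) = 121/3794 + (-878/151 + 4319/127)*(1/76) = 121/3794 + (540663/19177)*(1/76) = 121/3794 + 540663/1457452 = 1113813557/2764786444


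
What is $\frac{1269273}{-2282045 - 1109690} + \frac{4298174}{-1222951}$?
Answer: $- \frac{16130525876513}{4147925709985} \approx -3.8888$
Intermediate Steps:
$\frac{1269273}{-2282045 - 1109690} + \frac{4298174}{-1222951} = \frac{1269273}{-2282045 - 1109690} + 4298174 \left(- \frac{1}{1222951}\right) = \frac{1269273}{-3391735} - \frac{4298174}{1222951} = 1269273 \left(- \frac{1}{3391735}\right) - \frac{4298174}{1222951} = - \frac{1269273}{3391735} - \frac{4298174}{1222951} = - \frac{16130525876513}{4147925709985}$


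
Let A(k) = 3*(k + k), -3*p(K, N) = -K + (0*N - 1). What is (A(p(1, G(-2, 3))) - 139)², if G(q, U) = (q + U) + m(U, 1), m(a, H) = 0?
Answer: 18225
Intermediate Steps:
G(q, U) = U + q (G(q, U) = (q + U) + 0 = (U + q) + 0 = U + q)
p(K, N) = ⅓ + K/3 (p(K, N) = -(-K + (0*N - 1))/3 = -(-K + (0 - 1))/3 = -(-K - 1)/3 = -(-1 - K)/3 = ⅓ + K/3)
A(k) = 6*k (A(k) = 3*(2*k) = 6*k)
(A(p(1, G(-2, 3))) - 139)² = (6*(⅓ + (⅓)*1) - 139)² = (6*(⅓ + ⅓) - 139)² = (6*(⅔) - 139)² = (4 - 139)² = (-135)² = 18225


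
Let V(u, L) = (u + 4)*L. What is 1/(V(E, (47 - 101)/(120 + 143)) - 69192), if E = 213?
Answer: -263/18209214 ≈ -1.4443e-5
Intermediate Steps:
V(u, L) = L*(4 + u) (V(u, L) = (4 + u)*L = L*(4 + u))
1/(V(E, (47 - 101)/(120 + 143)) - 69192) = 1/(((47 - 101)/(120 + 143))*(4 + 213) - 69192) = 1/(-54/263*217 - 69192) = 1/(-11718/263 - 69192) = 1/(-18209214/263) = -263/18209214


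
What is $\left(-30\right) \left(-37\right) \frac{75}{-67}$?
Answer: $- \frac{83250}{67} \approx -1242.5$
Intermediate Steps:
$\left(-30\right) \left(-37\right) \frac{75}{-67} = 1110 \cdot 75 \left(- \frac{1}{67}\right) = 1110 \left(- \frac{75}{67}\right) = - \frac{83250}{67}$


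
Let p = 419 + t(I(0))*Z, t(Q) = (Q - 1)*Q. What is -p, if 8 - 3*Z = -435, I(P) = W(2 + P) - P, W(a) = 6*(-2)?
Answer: -23455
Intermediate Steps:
W(a) = -12
I(P) = -12 - P
Z = 443/3 (Z = 8/3 - 1/3*(-435) = 8/3 + 145 = 443/3 ≈ 147.67)
t(Q) = Q*(-1 + Q) (t(Q) = (-1 + Q)*Q = Q*(-1 + Q))
p = 23455 (p = 419 + ((-12 - 1*0)*(-1 + (-12 - 1*0)))*(443/3) = 419 + ((-12 + 0)*(-1 + (-12 + 0)))*(443/3) = 419 - 12*(-1 - 12)*(443/3) = 419 - 12*(-13)*(443/3) = 419 + 156*(443/3) = 419 + 23036 = 23455)
-p = -1*23455 = -23455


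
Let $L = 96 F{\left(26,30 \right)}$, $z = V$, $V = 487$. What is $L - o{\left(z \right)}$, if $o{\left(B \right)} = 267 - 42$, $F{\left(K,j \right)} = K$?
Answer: $2271$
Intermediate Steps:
$z = 487$
$o{\left(B \right)} = 225$
$L = 2496$ ($L = 96 \cdot 26 = 2496$)
$L - o{\left(z \right)} = 2496 - 225 = 2271$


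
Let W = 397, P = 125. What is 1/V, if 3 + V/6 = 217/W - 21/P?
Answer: -49625/780522 ≈ -0.063579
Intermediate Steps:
V = -780522/49625 (V = -18 + 6*(217/397 - 21/125) = -18 + 6*(18788/49625) = -18 + 112728/49625 = -780522/49625 ≈ -15.728)
1/V = 1/(-780522/49625) = -49625/780522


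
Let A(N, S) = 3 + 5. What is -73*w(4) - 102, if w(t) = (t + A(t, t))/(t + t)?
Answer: -423/2 ≈ -211.50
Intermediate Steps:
A(N, S) = 8
w(t) = (8 + t)/(2*t) (w(t) = (t + 8)/(t + t) = (8 + t)/((2*t)) = (8 + t)*(1/(2*t)) = (8 + t)/(2*t))
-73*w(4) - 102 = -73*(8 + 4)/(2*4) - 102 = -73*12/(2*4) - 102 = -73*3/2 - 102 = -219/2 - 102 = -423/2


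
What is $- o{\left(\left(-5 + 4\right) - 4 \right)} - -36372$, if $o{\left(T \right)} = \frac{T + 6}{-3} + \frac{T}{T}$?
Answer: $\frac{109114}{3} \approx 36371.0$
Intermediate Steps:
$o{\left(T \right)} = -1 - \frac{T}{3}$ ($o{\left(T \right)} = \left(6 + T\right) \left(- \frac{1}{3}\right) + 1 = \left(-2 - \frac{T}{3}\right) + 1 = -1 - \frac{T}{3}$)
$- o{\left(\left(-5 + 4\right) - 4 \right)} - -36372 = - (-1 - \frac{\left(-5 + 4\right) - 4}{3}) - -36372 = - (-1 - \frac{-1 - 4}{3}) + 36372 = - (-1 - - \frac{5}{3}) + 36372 = - (-1 + \frac{5}{3}) + 36372 = \left(-1\right) \frac{2}{3} + 36372 = - \frac{2}{3} + 36372 = \frac{109114}{3}$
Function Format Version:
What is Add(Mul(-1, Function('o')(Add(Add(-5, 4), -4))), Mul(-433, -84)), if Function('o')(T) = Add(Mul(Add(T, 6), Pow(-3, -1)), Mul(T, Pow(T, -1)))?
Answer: Rational(109114, 3) ≈ 36371.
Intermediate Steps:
Function('o')(T) = Add(-1, Mul(Rational(-1, 3), T)) (Function('o')(T) = Add(Mul(Add(6, T), Rational(-1, 3)), 1) = Add(Add(-2, Mul(Rational(-1, 3), T)), 1) = Add(-1, Mul(Rational(-1, 3), T)))
Add(Mul(-1, Function('o')(Add(Add(-5, 4), -4))), Mul(-433, -84)) = Add(Mul(-1, Add(-1, Mul(Rational(-1, 3), Add(Add(-5, 4), -4)))), Mul(-433, -84)) = Add(Mul(-1, Add(-1, Mul(Rational(-1, 3), Add(-1, -4)))), 36372) = Add(Mul(-1, Add(-1, Mul(Rational(-1, 3), -5))), 36372) = Add(Mul(-1, Add(-1, Rational(5, 3))), 36372) = Add(Mul(-1, Rational(2, 3)), 36372) = Add(Rational(-2, 3), 36372) = Rational(109114, 3)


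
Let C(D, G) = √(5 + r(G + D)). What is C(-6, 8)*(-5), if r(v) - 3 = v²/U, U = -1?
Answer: -10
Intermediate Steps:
r(v) = 3 - v² (r(v) = 3 + v²/(-1) = 3 + v²*(-1) = 3 - v²)
C(D, G) = √(8 - (D + G)²) (C(D, G) = √(5 + (3 - (G + D)²)) = √(5 + (3 - (D + G)²)) = √(8 - (D + G)²))
C(-6, 8)*(-5) = √(8 - (-6 + 8)²)*(-5) = √(8 - 1*2²)*(-5) = √(8 - 1*4)*(-5) = √(8 - 4)*(-5) = √4*(-5) = 2*(-5) = -10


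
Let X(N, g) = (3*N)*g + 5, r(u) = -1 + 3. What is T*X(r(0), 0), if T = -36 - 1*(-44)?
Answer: 40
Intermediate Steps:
r(u) = 2
T = 8 (T = -36 + 44 = 8)
X(N, g) = 5 + 3*N*g (X(N, g) = 3*N*g + 5 = 5 + 3*N*g)
T*X(r(0), 0) = 8*(5 + 3*2*0) = 8*(5 + 0) = 8*5 = 40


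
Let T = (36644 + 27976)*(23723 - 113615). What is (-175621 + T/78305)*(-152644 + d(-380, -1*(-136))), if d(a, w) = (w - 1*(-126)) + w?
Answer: 595611425241494/15661 ≈ 3.8032e+10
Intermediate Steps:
d(a, w) = 126 + 2*w (d(a, w) = (w + 126) + w = (126 + w) + w = 126 + 2*w)
T = -5808821040 (T = 64620*(-89892) = -5808821040)
(-175621 + T/78305)*(-152644 + d(-380, -1*(-136))) = (-175621 - 5808821040/78305)*(-152644 + (126 + 2*(-1*(-136)))) = (-175621 - 5808821040*1/78305)*(-152644 + (126 + 2*136)) = (-175621 - 1161764208/15661)*(-152644 + (126 + 272)) = -3912164689*(-152644 + 398)/15661 = -3912164689/15661*(-152246) = 595611425241494/15661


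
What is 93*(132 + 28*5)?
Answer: 25296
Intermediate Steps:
93*(132 + 28*5) = 93*(132 + 140) = 93*272 = 25296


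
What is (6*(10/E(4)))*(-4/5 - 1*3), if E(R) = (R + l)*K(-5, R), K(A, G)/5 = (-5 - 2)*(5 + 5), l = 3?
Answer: 114/1225 ≈ 0.093061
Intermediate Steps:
K(A, G) = -350 (K(A, G) = 5*((-5 - 2)*(5 + 5)) = 5*(-7*10) = 5*(-70) = -350)
E(R) = -1050 - 350*R (E(R) = (R + 3)*(-350) = (3 + R)*(-350) = -1050 - 350*R)
(6*(10/E(4)))*(-4/5 - 1*3) = (6*(10/(-1050 - 350*4)))*(-4/5 - 1*3) = (6*(10/(-1050 - 1400)))*(-4*⅕ - 3) = (6*(10/(-2450)))*(-⅘ - 3) = (6*(10*(-1/2450)))*(-19/5) = (6*(-1/245))*(-19/5) = -6/245*(-19/5) = 114/1225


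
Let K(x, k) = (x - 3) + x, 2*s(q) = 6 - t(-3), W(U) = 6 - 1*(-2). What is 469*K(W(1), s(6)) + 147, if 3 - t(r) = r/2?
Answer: 6244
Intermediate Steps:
t(r) = 3 - r/2
W(U) = 8 (W(U) = 6 + 2 = 8)
s(q) = ¾ (s(q) = (6 - (3 - ½*(-3)))/2 = (6 - (3 + 3/2))/2 = (6 - 1*9/2)/2 = (6 - 9/2)/2 = (½)*(3/2) = ¾)
K(x, k) = -3 + 2*x (K(x, k) = (-3 + x) + x = -3 + 2*x)
469*K(W(1), s(6)) + 147 = 469*(-3 + 2*8) + 147 = 469*(-3 + 16) + 147 = 469*13 + 147 = 6097 + 147 = 6244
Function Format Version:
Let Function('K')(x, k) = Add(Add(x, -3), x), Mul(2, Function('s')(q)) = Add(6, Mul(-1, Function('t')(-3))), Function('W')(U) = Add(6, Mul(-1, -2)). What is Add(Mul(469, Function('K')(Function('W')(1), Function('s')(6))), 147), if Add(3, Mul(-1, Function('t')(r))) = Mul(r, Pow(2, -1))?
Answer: 6244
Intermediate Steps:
Function('t')(r) = Add(3, Mul(Rational(-1, 2), r)) (Function('t')(r) = Add(3, Mul(-1, Mul(r, Pow(2, -1)))) = Add(3, Mul(-1, Mul(r, Rational(1, 2)))) = Add(3, Mul(-1, Mul(Rational(1, 2), r))) = Add(3, Mul(Rational(-1, 2), r)))
Function('W')(U) = 8 (Function('W')(U) = Add(6, 2) = 8)
Function('s')(q) = Rational(3, 4) (Function('s')(q) = Mul(Rational(1, 2), Add(6, Mul(-1, Add(3, Mul(Rational(-1, 2), -3))))) = Mul(Rational(1, 2), Add(6, Mul(-1, Add(3, Rational(3, 2))))) = Mul(Rational(1, 2), Add(6, Mul(-1, Rational(9, 2)))) = Mul(Rational(1, 2), Add(6, Rational(-9, 2))) = Mul(Rational(1, 2), Rational(3, 2)) = Rational(3, 4))
Function('K')(x, k) = Add(-3, Mul(2, x)) (Function('K')(x, k) = Add(Add(-3, x), x) = Add(-3, Mul(2, x)))
Add(Mul(469, Function('K')(Function('W')(1), Function('s')(6))), 147) = Add(Mul(469, Add(-3, Mul(2, 8))), 147) = Add(Mul(469, Add(-3, 16)), 147) = Add(Mul(469, 13), 147) = Add(6097, 147) = 6244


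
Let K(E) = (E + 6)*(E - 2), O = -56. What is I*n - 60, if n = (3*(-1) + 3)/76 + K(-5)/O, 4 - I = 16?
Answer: -123/2 ≈ -61.500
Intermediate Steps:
K(E) = (-2 + E)*(6 + E) (K(E) = (6 + E)*(-2 + E) = (-2 + E)*(6 + E))
I = -12 (I = 4 - 1*16 = 4 - 16 = -12)
n = 1/8 (n = (3*(-1) + 3)/76 + (-12 + (-5)**2 + 4*(-5))/(-56) = (-3 + 3)*(1/76) + (-12 + 25 - 20)*(-1/56) = 0*(1/76) - 7*(-1/56) = 0 + 1/8 = 1/8 ≈ 0.12500)
I*n - 60 = -12*1/8 - 60 = -3/2 - 60 = -123/2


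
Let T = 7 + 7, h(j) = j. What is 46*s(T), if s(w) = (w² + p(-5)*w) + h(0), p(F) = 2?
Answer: 10304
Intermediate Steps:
T = 14
s(w) = w² + 2*w (s(w) = (w² + 2*w) + 0 = w² + 2*w)
46*s(T) = 46*(14*(2 + 14)) = 46*(14*16) = 46*224 = 10304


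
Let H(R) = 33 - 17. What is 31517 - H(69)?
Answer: 31501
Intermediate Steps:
H(R) = 16
31517 - H(69) = 31517 - 1*16 = 31517 - 16 = 31501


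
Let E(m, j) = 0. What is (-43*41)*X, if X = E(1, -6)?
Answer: 0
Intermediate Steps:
X = 0
(-43*41)*X = -43*41*0 = -1763*0 = 0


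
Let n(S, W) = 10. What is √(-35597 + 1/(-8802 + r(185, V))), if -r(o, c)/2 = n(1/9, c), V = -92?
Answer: I*√2770432076170/8822 ≈ 188.67*I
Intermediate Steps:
r(o, c) = -20 (r(o, c) = -2*10 = -20)
√(-35597 + 1/(-8802 + r(185, V))) = √(-35597 + 1/(-8802 - 20)) = √(-35597 + 1/(-8822)) = √(-35597 - 1/8822) = √(-314036735/8822) = I*√2770432076170/8822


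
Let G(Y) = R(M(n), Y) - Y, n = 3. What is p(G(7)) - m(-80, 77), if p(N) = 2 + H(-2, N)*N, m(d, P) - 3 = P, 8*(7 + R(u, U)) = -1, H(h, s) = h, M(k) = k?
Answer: -199/4 ≈ -49.750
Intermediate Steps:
R(u, U) = -57/8 (R(u, U) = -7 + (⅛)*(-1) = -7 - ⅛ = -57/8)
m(d, P) = 3 + P
G(Y) = -57/8 - Y
p(N) = 2 - 2*N
p(G(7)) - m(-80, 77) = (2 - 2*(-57/8 - 1*7)) - (3 + 77) = (2 - 2*(-57/8 - 7)) - 1*80 = (2 - 2*(-113/8)) - 80 = (2 + 113/4) - 80 = 121/4 - 80 = -199/4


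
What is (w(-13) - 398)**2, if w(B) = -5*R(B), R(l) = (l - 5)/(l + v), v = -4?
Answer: 47004736/289 ≈ 1.6265e+5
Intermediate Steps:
R(l) = (-5 + l)/(-4 + l) (R(l) = (l - 5)/(l - 4) = (-5 + l)/(-4 + l))
w(B) = -5*(-5 + B)/(-4 + B)
(w(-13) - 398)**2 = (5*(5 - 1*(-13))/(-4 - 13) - 398)**2 = (5*(5 + 13)/(-17) - 398)**2 = (5*(-1/17)*18 - 398)**2 = (-90/17 - 398)**2 = (-6856/17)**2 = 47004736/289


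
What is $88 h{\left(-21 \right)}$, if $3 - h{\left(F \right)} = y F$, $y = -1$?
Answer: $-1584$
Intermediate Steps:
$h{\left(F \right)} = 3 + F$ ($h{\left(F \right)} = 3 - - F = 3 + F$)
$88 h{\left(-21 \right)} = 88 \left(3 - 21\right) = 88 \left(-18\right) = -1584$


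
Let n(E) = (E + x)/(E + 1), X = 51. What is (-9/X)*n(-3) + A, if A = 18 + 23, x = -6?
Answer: 1367/34 ≈ 40.206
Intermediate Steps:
A = 41
n(E) = (-6 + E)/(1 + E) (n(E) = (E - 6)/(E + 1) = (-6 + E)/(1 + E))
(-9/X)*n(-3) + A = (-9/51)*((-6 - 3)/(1 - 3)) + 41 = (-9*1/51)*(-9/(-2)) + 41 = -(-3)*(-9)/34 + 41 = -3/17*9/2 + 41 = -27/34 + 41 = 1367/34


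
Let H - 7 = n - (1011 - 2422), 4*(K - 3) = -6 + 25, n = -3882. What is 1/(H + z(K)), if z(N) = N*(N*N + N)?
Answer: -64/124061 ≈ -0.00051588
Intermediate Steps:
K = 31/4 (K = 3 + (-6 + 25)/4 = 3 + (¼)*19 = 3 + 19/4 = 31/4 ≈ 7.7500)
z(N) = N*(N + N²) (z(N) = N*(N² + N) = N*(N + N²))
H = -2464 (H = 7 + (-3882 - (1011 - 2422)) = 7 + (-3882 - 1*(-1411)) = 7 + (-3882 + 1411) = 7 - 2471 = -2464)
1/(H + z(K)) = 1/(-2464 + (31/4)²*(1 + 31/4)) = 1/(-2464 + (961/16)*(35/4)) = 1/(-2464 + 33635/64) = 1/(-124061/64) = -64/124061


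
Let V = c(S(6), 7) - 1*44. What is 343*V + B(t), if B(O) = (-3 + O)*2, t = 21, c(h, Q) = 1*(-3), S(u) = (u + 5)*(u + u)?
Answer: -16085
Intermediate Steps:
S(u) = 2*u*(5 + u) (S(u) = (5 + u)*(2*u) = 2*u*(5 + u))
c(h, Q) = -3
B(O) = -6 + 2*O
V = -47 (V = -3 - 1*44 = -3 - 44 = -47)
343*V + B(t) = 343*(-47) + (-6 + 2*21) = -16121 + (-6 + 42) = -16121 + 36 = -16085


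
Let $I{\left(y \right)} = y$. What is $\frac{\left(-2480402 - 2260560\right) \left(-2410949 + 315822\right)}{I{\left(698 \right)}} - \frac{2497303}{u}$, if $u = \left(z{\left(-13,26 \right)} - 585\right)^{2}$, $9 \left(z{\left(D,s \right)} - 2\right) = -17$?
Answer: $\frac{137619061980015701045}{9670683904} \approx 1.4231 \cdot 10^{10}$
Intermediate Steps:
$z{\left(D,s \right)} = \frac{1}{9}$ ($z{\left(D,s \right)} = 2 + \frac{1}{9} \left(-17\right) = 2 - \frac{17}{9} = \frac{1}{9}$)
$u = \frac{27709696}{81}$ ($u = \left(\frac{1}{9} - 585\right)^{2} = \left(- \frac{5264}{9}\right)^{2} = \frac{27709696}{81} \approx 3.421 \cdot 10^{5}$)
$\frac{\left(-2480402 - 2260560\right) \left(-2410949 + 315822\right)}{I{\left(698 \right)}} - \frac{2497303}{u} = \frac{\left(-2480402 - 2260560\right) \left(-2410949 + 315822\right)}{698} - \frac{2497303}{\frac{27709696}{81}} = \left(-4740962\right) \left(-2095127\right) \frac{1}{698} - \frac{202281543}{27709696} = 9932917492174 \cdot \frac{1}{698} - \frac{202281543}{27709696} = \frac{4966458746087}{349} - \frac{202281543}{27709696} = \frac{137619061980015701045}{9670683904}$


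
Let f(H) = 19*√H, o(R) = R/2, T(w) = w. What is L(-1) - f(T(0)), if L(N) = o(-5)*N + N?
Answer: 3/2 ≈ 1.5000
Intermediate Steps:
o(R) = R/2 (o(R) = R*(½) = R/2)
L(N) = -3*N/2 (L(N) = ((½)*(-5))*N + N = -5*N/2 + N = -3*N/2)
L(-1) - f(T(0)) = -3/2*(-1) - 19*√0 = 3/2 - 19*0 = 3/2 - 1*0 = 3/2 + 0 = 3/2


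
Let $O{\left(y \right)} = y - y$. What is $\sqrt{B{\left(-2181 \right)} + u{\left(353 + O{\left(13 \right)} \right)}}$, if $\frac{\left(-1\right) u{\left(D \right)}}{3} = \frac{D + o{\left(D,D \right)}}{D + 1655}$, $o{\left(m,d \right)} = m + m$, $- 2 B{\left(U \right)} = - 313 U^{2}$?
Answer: $\frac{3 \sqrt{83377830067410}}{1004} \approx 27284.0$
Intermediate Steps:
$O{\left(y \right)} = 0$
$B{\left(U \right)} = \frac{313 U^{2}}{2}$ ($B{\left(U \right)} = - \frac{\left(-313\right) U^{2}}{2} = \frac{313 U^{2}}{2}$)
$o{\left(m,d \right)} = 2 m$
$u{\left(D \right)} = - \frac{9 D}{1655 + D}$ ($u{\left(D \right)} = - 3 \frac{D + 2 D}{D + 1655} = - 3 \frac{3 D}{1655 + D} = - \frac{9 D}{1655 + D}$)
$\sqrt{B{\left(-2181 \right)} + u{\left(353 + O{\left(13 \right)} \right)}} = \sqrt{\frac{313 \left(-2181\right)^{2}}{2} - \frac{9 \left(353 + 0\right)}{1655 + \left(353 + 0\right)}} = \sqrt{\frac{313}{2} \cdot 4756761 - \frac{3177}{1655 + 353}} = \sqrt{\frac{1488866193}{2} - \frac{3177}{2008}} = \sqrt{\frac{1494821654595}{2008}} = \frac{3 \sqrt{83377830067410}}{1004}$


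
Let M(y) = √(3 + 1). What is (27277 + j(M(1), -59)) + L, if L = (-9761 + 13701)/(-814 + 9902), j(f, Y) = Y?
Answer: 61840281/2272 ≈ 27218.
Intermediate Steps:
M(y) = 2 (M(y) = √4 = 2)
L = 985/2272 (L = 3940/9088 = 3940*(1/9088) = 985/2272 ≈ 0.43354)
(27277 + j(M(1), -59)) + L = (27277 - 59) + 985/2272 = 27218 + 985/2272 = 61840281/2272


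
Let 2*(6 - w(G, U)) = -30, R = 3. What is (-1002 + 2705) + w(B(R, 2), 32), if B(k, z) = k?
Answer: 1724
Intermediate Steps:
w(G, U) = 21 (w(G, U) = 6 - ½*(-30) = 6 + 15 = 21)
(-1002 + 2705) + w(B(R, 2), 32) = (-1002 + 2705) + 21 = 1703 + 21 = 1724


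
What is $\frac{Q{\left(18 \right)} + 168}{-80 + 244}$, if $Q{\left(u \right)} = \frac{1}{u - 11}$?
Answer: $\frac{1177}{1148} \approx 1.0253$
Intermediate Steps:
$Q{\left(u \right)} = \frac{1}{-11 + u}$
$\frac{Q{\left(18 \right)} + 168}{-80 + 244} = \frac{\frac{1}{-11 + 18} + 168}{-80 + 244} = \frac{\frac{1}{7} + 168}{164} = \left(\frac{1}{7} + 168\right) \frac{1}{164} = \frac{1177}{7} \cdot \frac{1}{164} = \frac{1177}{1148}$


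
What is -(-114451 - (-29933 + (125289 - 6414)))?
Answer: 203393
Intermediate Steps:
-(-114451 - (-29933 + (125289 - 6414))) = -(-114451 - (-29933 + 118875)) = -(-114451 - 1*88942) = -(-114451 - 88942) = -1*(-203393) = 203393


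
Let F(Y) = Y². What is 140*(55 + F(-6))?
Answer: 12740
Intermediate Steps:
140*(55 + F(-6)) = 140*(55 + (-6)²) = 140*(55 + 36) = 140*91 = 12740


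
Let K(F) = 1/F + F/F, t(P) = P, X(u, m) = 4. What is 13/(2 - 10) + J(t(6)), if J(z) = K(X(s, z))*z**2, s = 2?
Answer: 347/8 ≈ 43.375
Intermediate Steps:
K(F) = 1 + 1/F (K(F) = 1/F + 1 = 1 + 1/F)
J(z) = 5*z**2/4 (J(z) = ((1 + 4)/4)*z**2 = ((1/4)*5)*z**2 = 5*z**2/4)
13/(2 - 10) + J(t(6)) = 13/(2 - 10) + (5/4)*6**2 = 13/(-8) + (5/4)*36 = 13*(-1/8) + 45 = -13/8 + 45 = 347/8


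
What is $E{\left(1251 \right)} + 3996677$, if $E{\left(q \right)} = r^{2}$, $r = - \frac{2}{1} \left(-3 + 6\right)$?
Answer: $3996713$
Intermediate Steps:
$r = -6$ ($r = \left(-2\right) 1 \cdot 3 = \left(-2\right) 3 = -6$)
$E{\left(q \right)} = 36$ ($E{\left(q \right)} = \left(-6\right)^{2} = 36$)
$E{\left(1251 \right)} + 3996677 = 36 + 3996677 = 3996713$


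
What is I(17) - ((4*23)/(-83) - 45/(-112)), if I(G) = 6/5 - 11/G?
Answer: 995277/790160 ≈ 1.2596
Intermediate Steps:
I(G) = 6/5 - 11/G (I(G) = 6*(⅕) - 11/G = 6/5 - 11/G)
I(17) - ((4*23)/(-83) - 45/(-112)) = (6/5 - 11/17) - ((4*23)/(-83) - 45/(-112)) = (6/5 - 11*1/17) - (92*(-1/83) - 45*(-1/112)) = (6/5 - 11/17) - (-92/83 + 45/112) = 47/85 - 1*(-6569/9296) = 47/85 + 6569/9296 = 995277/790160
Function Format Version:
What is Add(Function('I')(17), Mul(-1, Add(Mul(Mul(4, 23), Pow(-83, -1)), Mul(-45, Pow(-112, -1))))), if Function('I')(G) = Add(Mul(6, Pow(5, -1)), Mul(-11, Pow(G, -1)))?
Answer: Rational(995277, 790160) ≈ 1.2596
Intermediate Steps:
Function('I')(G) = Add(Rational(6, 5), Mul(-11, Pow(G, -1))) (Function('I')(G) = Add(Mul(6, Rational(1, 5)), Mul(-11, Pow(G, -1))) = Add(Rational(6, 5), Mul(-11, Pow(G, -1))))
Add(Function('I')(17), Mul(-1, Add(Mul(Mul(4, 23), Pow(-83, -1)), Mul(-45, Pow(-112, -1))))) = Add(Add(Rational(6, 5), Mul(-11, Pow(17, -1))), Mul(-1, Add(Mul(Mul(4, 23), Pow(-83, -1)), Mul(-45, Pow(-112, -1))))) = Add(Add(Rational(6, 5), Mul(-11, Rational(1, 17))), Mul(-1, Add(Mul(92, Rational(-1, 83)), Mul(-45, Rational(-1, 112))))) = Add(Add(Rational(6, 5), Rational(-11, 17)), Mul(-1, Add(Rational(-92, 83), Rational(45, 112)))) = Add(Rational(47, 85), Mul(-1, Rational(-6569, 9296))) = Add(Rational(47, 85), Rational(6569, 9296)) = Rational(995277, 790160)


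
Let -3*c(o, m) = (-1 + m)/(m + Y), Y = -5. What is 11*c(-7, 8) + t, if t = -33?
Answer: -374/9 ≈ -41.556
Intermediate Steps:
c(o, m) = -(-1 + m)/(3*(-5 + m)) (c(o, m) = -(-1 + m)/(3*(m - 5)) = -(-1 + m)/(3*(-5 + m)))
11*c(-7, 8) + t = 11*((1 - 1*8)/(3*(-5 + 8))) - 33 = 11*((1/3)*(1 - 8)/3) - 33 = 11*((1/3)*(1/3)*(-7)) - 33 = 11*(-7/9) - 33 = -77/9 - 33 = -374/9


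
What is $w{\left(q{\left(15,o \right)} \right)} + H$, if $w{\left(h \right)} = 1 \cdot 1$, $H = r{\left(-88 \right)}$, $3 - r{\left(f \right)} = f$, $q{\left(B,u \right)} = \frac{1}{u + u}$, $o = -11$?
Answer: $92$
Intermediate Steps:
$q{\left(B,u \right)} = \frac{1}{2 u}$
$r{\left(f \right)} = 3 - f$
$H = 91$ ($H = 3 - -88 = 3 + 88 = 91$)
$w{\left(h \right)} = 1$
$w{\left(q{\left(15,o \right)} \right)} + H = 1 + 91 = 92$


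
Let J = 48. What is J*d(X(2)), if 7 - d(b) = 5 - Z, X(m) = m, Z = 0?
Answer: 96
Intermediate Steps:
d(b) = 2 (d(b) = 7 - (5 - 1*0) = 7 - (5 + 0) = 7 - 1*5 = 7 - 5 = 2)
J*d(X(2)) = 48*2 = 96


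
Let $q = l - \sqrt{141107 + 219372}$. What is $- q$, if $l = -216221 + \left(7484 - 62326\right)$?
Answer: $271063 + \sqrt{360479} \approx 2.7166 \cdot 10^{5}$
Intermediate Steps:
$l = -271063$ ($l = -216221 - 54842 = -271063$)
$q = -271063 - \sqrt{360479}$ ($q = -271063 - \sqrt{141107 + 219372} = -271063 - \sqrt{360479} \approx -2.7166 \cdot 10^{5}$)
$- q = - (-271063 - \sqrt{360479}) = 271063 + \sqrt{360479}$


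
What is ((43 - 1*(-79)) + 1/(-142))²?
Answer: 300086329/20164 ≈ 14882.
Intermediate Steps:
((43 - 1*(-79)) + 1/(-142))² = ((43 + 79) - 1/142)² = (122 - 1/142)² = (17323/142)² = 300086329/20164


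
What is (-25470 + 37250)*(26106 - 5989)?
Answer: 236978260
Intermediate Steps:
(-25470 + 37250)*(26106 - 5989) = 11780*20117 = 236978260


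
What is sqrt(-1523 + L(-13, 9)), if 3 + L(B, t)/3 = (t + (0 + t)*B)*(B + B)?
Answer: 2*sqrt(1723) ≈ 83.018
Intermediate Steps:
L(B, t) = -9 + 6*B*(t + B*t) (L(B, t) = -9 + 3*((t + (0 + t)*B)*(B + B)) = -9 + 3*((t + t*B)*(2*B)) = -9 + 3*((t + B*t)*(2*B)) = -9 + 3*(2*B*(t + B*t)) = -9 + 6*B*(t + B*t))
sqrt(-1523 + L(-13, 9)) = sqrt(-1523 + (-9 + 6*(-13)*9 + 6*9*(-13)**2)) = sqrt(-1523 + (-9 - 702 + 6*9*169)) = sqrt(-1523 + (-9 - 702 + 9126)) = sqrt(-1523 + 8415) = sqrt(6892) = 2*sqrt(1723)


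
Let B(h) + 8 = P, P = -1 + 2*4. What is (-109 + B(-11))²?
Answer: 12100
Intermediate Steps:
P = 7 (P = -1 + 8 = 7)
B(h) = -1 (B(h) = -8 + 7 = -1)
(-109 + B(-11))² = (-109 - 1)² = (-110)² = 12100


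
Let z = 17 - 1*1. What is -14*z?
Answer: -224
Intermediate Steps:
z = 16 (z = 17 - 1 = 16)
-14*z = -14*16 = -1*224 = -224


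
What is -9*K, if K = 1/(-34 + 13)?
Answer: 3/7 ≈ 0.42857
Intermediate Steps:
K = -1/21 (K = 1/(-21) = -1/21 ≈ -0.047619)
-9*K = -9*(-1/21) = 3/7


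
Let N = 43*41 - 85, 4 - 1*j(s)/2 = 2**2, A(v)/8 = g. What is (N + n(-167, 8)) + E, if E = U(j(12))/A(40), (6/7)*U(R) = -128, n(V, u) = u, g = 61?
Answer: 308482/183 ≈ 1685.7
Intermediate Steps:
A(v) = 488 (A(v) = 8*61 = 488)
j(s) = 0 (j(s) = 8 - 2*2**2 = 8 - 2*4 = 8 - 8 = 0)
U(R) = -448/3 (U(R) = (7/6)*(-128) = -448/3)
N = 1678 (N = 1763 - 85 = 1678)
E = -56/183 (E = -448/3/488 = -448/3*1/488 = -56/183 ≈ -0.30601)
(N + n(-167, 8)) + E = (1678 + 8) - 56/183 = 1686 - 56/183 = 308482/183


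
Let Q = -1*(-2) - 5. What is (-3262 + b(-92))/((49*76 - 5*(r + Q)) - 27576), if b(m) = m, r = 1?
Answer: 129/917 ≈ 0.14068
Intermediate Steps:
Q = -3 (Q = 2 - 5 = -3)
(-3262 + b(-92))/((49*76 - 5*(r + Q)) - 27576) = (-3262 - 92)/((49*76 - 5*(1 - 3)) - 27576) = -3354/((3724 - 5*(-2)) - 27576) = -3354/((3724 + 10) - 27576) = -3354/(3734 - 27576) = -3354/(-23842) = -3354*(-1/23842) = 129/917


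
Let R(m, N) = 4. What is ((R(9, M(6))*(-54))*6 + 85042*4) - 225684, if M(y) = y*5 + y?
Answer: 113188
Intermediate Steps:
M(y) = 6*y (M(y) = 5*y + y = 6*y)
((R(9, M(6))*(-54))*6 + 85042*4) - 225684 = ((4*(-54))*6 + 85042*4) - 225684 = (-216*6 + 340168) - 225684 = (-1296 + 340168) - 225684 = 338872 - 225684 = 113188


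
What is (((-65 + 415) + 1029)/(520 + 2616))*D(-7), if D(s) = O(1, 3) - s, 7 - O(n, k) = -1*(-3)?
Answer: 2167/448 ≈ 4.8371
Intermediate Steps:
O(n, k) = 4 (O(n, k) = 7 - (-1)*(-3) = 7 - 1*3 = 7 - 3 = 4)
D(s) = 4 - s
(((-65 + 415) + 1029)/(520 + 2616))*D(-7) = (((-65 + 415) + 1029)/(520 + 2616))*(4 - 1*(-7)) = ((350 + 1029)/3136)*(4 + 7) = (1379*(1/3136))*11 = (197/448)*11 = 2167/448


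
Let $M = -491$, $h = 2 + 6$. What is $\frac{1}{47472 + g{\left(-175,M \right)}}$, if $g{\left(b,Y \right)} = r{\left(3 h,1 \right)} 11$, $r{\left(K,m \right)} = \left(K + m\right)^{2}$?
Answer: $\frac{1}{54347} \approx 1.84 \cdot 10^{-5}$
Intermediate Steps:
$h = 8$
$g{\left(b,Y \right)} = 6875$ ($g{\left(b,Y \right)} = \left(3 \cdot 8 + 1\right)^{2} \cdot 11 = \left(24 + 1\right)^{2} \cdot 11 = 25^{2} \cdot 11 = 625 \cdot 11 = 6875$)
$\frac{1}{47472 + g{\left(-175,M \right)}} = \frac{1}{47472 + 6875} = \frac{1}{54347}$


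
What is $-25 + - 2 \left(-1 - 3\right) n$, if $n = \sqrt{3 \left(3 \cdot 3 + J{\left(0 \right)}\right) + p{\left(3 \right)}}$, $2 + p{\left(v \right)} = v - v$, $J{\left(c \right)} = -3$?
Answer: $7$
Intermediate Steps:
$p{\left(v \right)} = -2$ ($p{\left(v \right)} = -2 + \left(v - v\right) = -2 + 0 = -2$)
$n = 4$ ($n = \sqrt{3 \left(3 \cdot 3 - 3\right) - 2} = \sqrt{3 \left(9 - 3\right) - 2} = \sqrt{3 \cdot 6 - 2} = \sqrt{18 - 2} = \sqrt{16} = 4$)
$-25 + - 2 \left(-1 - 3\right) n = -25 + - 2 \left(-1 - 3\right) 4 = -25 + \left(-2\right) \left(-4\right) 4 = -25 + 8 \cdot 4 = -25 + 32 = 7$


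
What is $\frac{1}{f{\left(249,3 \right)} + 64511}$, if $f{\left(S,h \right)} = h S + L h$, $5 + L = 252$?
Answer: $\frac{1}{65999} \approx 1.5152 \cdot 10^{-5}$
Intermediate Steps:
$L = 247$ ($L = -5 + 252 = 247$)
$f{\left(S,h \right)} = 247 h + S h$ ($f{\left(S,h \right)} = h S + 247 h = S h + 247 h = 247 h + S h$)
$\frac{1}{f{\left(249,3 \right)} + 64511} = \frac{1}{3 \left(247 + 249\right) + 64511} = \frac{1}{3 \cdot 496 + 64511} = \frac{1}{1488 + 64511} = \frac{1}{65999}$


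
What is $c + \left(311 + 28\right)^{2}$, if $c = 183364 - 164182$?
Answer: $134103$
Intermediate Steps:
$c = 19182$ ($c = 183364 - 164182 = 19182$)
$c + \left(311 + 28\right)^{2} = 19182 + \left(311 + 28\right)^{2} = 19182 + 339^{2} = 19182 + 114921 = 134103$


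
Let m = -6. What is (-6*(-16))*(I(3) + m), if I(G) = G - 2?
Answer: -480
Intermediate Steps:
I(G) = -2 + G
(-6*(-16))*(I(3) + m) = (-6*(-16))*((-2 + 3) - 6) = 96*(1 - 6) = 96*(-5) = -480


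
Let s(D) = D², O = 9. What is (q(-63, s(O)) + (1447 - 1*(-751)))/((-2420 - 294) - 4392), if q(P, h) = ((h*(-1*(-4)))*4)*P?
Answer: 39725/3553 ≈ 11.181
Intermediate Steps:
q(P, h) = 16*P*h (q(P, h) = ((h*4)*4)*P = ((4*h)*4)*P = (16*h)*P = 16*P*h)
(q(-63, s(O)) + (1447 - 1*(-751)))/((-2420 - 294) - 4392) = (16*(-63)*9² + (1447 - 1*(-751)))/((-2420 - 294) - 4392) = (16*(-63)*81 + (1447 + 751))/(-2714 - 4392) = (-81648 + 2198)/(-7106) = -79450*(-1/7106) = 39725/3553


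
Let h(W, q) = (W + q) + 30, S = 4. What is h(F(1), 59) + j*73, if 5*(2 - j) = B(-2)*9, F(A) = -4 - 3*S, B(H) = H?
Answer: 2409/5 ≈ 481.80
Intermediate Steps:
F(A) = -16 (F(A) = -4 - 3*4 = -4 - 12 = -16)
j = 28/5 (j = 2 - (-2)*9/5 = 2 - 1/5*(-18) = 2 + 18/5 = 28/5 ≈ 5.6000)
h(W, q) = 30 + W + q
h(F(1), 59) + j*73 = (30 - 16 + 59) + (28/5)*73 = 73 + 2044/5 = 2409/5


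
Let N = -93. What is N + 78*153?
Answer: 11841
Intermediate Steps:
N + 78*153 = -93 + 78*153 = -93 + 11934 = 11841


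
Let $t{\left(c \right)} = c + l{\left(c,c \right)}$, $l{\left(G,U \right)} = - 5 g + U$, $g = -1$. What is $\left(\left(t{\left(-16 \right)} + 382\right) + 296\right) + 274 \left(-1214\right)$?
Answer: $-331985$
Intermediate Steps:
$l{\left(G,U \right)} = 5 + U$ ($l{\left(G,U \right)} = \left(-5\right) \left(-1\right) + U = 5 + U$)
$t{\left(c \right)} = 5 + 2 c$ ($t{\left(c \right)} = c + \left(5 + c\right) = 5 + 2 c$)
$\left(\left(t{\left(-16 \right)} + 382\right) + 296\right) + 274 \left(-1214\right) = \left(\left(\left(5 + 2 \left(-16\right)\right) + 382\right) + 296\right) + 274 \left(-1214\right) = \left(\left(\left(5 - 32\right) + 382\right) + 296\right) - 332636 = \left(\left(-27 + 382\right) + 296\right) - 332636 = \left(355 + 296\right) - 332636 = 651 - 332636 = -331985$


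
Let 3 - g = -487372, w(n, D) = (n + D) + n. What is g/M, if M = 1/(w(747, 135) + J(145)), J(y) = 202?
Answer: 892383625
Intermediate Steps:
w(n, D) = D + 2*n (w(n, D) = (D + n) + n = D + 2*n)
M = 1/1831 (M = 1/((135 + 2*747) + 202) = 1/((135 + 1494) + 202) = 1/(1629 + 202) = 1/1831 ≈ 0.00054615)
g = 487375 (g = 3 - 1*(-487372) = 3 + 487372 = 487375)
g/M = 487375/(1/1831) = 487375*1831 = 892383625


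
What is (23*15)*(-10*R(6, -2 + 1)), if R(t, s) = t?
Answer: -20700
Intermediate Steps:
(23*15)*(-10*R(6, -2 + 1)) = (23*15)*(-10*6) = 345*(-60) = -20700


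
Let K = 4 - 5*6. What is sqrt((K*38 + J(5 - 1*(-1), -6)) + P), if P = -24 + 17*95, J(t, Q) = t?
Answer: sqrt(609) ≈ 24.678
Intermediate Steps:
K = -26 (K = 4 - 30 = -26)
P = 1591 (P = -24 + 1615 = 1591)
sqrt((K*38 + J(5 - 1*(-1), -6)) + P) = sqrt((-26*38 + (5 - 1*(-1))) + 1591) = sqrt((-988 + (5 + 1)) + 1591) = sqrt((-988 + 6) + 1591) = sqrt(-982 + 1591) = sqrt(609)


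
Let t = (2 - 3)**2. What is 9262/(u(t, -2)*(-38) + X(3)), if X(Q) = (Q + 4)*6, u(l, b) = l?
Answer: 4631/2 ≈ 2315.5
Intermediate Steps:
t = 1 (t = (-1)**2 = 1)
X(Q) = 24 + 6*Q (X(Q) = (4 + Q)*6 = 24 + 6*Q)
9262/(u(t, -2)*(-38) + X(3)) = 9262/(1*(-38) + (24 + 6*3)) = 9262/(-38 + (24 + 18)) = 9262/(-38 + 42) = 9262/4 = 9262*(1/4) = 4631/2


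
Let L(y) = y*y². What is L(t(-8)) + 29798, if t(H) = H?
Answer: 29286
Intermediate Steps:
L(y) = y³
L(t(-8)) + 29798 = (-8)³ + 29798 = -512 + 29798 = 29286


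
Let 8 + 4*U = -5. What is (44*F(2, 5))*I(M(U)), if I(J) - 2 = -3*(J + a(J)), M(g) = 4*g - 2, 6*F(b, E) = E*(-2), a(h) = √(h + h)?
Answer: -10340/3 + 220*I*√30 ≈ -3446.7 + 1205.0*I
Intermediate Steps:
a(h) = √2*√h (a(h) = √(2*h) = √2*√h)
F(b, E) = -E/3 (F(b, E) = (E*(-2))/6 = (-2*E)/6 = -E/3)
U = -13/4 (U = -2 + (¼)*(-5) = -2 - 5/4 = -13/4 ≈ -3.2500)
M(g) = -2 + 4*g
I(J) = 2 - 3*J - 3*√2*√J (I(J) = 2 - 3*(J + √2*√J) = 2 + (-3*J - 3*√2*√J) = 2 - 3*J - 3*√2*√J)
(44*F(2, 5))*I(M(U)) = (44*(-⅓*5))*(2 - 3*(-2 + 4*(-13/4)) - 3*√2*√(-2 + 4*(-13/4))) = (44*(-5/3))*(2 - 3*(-2 - 13) - 3*√2*√(-2 - 13)) = -220*(2 - 3*(-15) - 3*√2*√(-15))/3 = -220*(2 + 45 - 3*√2*I*√15)/3 = -220*(2 + 45 - 3*I*√30)/3 = -220*(47 - 3*I*√30)/3 = -10340/3 + 220*I*√30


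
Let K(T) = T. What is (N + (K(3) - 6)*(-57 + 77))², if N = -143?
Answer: 41209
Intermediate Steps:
(N + (K(3) - 6)*(-57 + 77))² = (-143 + (3 - 6)*(-57 + 77))² = (-143 - 3*20)² = (-143 - 60)² = (-203)² = 41209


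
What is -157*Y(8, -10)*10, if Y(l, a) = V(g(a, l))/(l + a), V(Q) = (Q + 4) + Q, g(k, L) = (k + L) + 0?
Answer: 0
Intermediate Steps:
g(k, L) = L + k (g(k, L) = (L + k) + 0 = L + k)
V(Q) = 4 + 2*Q (V(Q) = (4 + Q) + Q = 4 + 2*Q)
Y(l, a) = (4 + 2*a + 2*l)/(a + l) (Y(l, a) = (4 + 2*(l + a))/(l + a) = (4 + 2*(a + l))/(a + l) = (4 + (2*a + 2*l))/(a + l) = (4 + 2*a + 2*l)/(a + l))
-157*Y(8, -10)*10 = -314*(2 - 10 + 8)/(-10 + 8)*10 = -314*0/(-2)*10 = -314*(-1)*0/2*10 = -157*0*10 = 0*10 = 0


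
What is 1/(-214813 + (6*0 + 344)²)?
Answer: -1/96477 ≈ -1.0365e-5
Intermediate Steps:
1/(-214813 + (6*0 + 344)²) = 1/(-214813 + (0 + 344)²) = 1/(-214813 + 344²) = 1/(-214813 + 118336) = 1/(-96477) = -1/96477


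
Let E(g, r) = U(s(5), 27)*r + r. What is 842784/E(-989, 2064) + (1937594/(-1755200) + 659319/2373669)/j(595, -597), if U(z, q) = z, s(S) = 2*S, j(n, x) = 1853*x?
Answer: 13487154163383247393763/363334308630568466400 ≈ 37.120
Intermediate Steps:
E(g, r) = 11*r (E(g, r) = (2*5)*r + r = 10*r + r = 11*r)
842784/E(-989, 2064) + (1937594/(-1755200) + 659319/2373669)/j(595, -597) = 842784/((11*2064)) + (1937594/(-1755200) + 659319/2373669)/((1853*(-597))) = 842784/22704 + (1937594*(-1/1755200) + 659319*(1/2373669))/(-1106241) = 842784*(1/22704) + (-968797/877600 + 219773/791223)*(-1/1106241) = 17558/473 - 573661683931/694377304800*(-1/1106241) = 17558/473 + 573661683931/768148644039256800 = 13487154163383247393763/363334308630568466400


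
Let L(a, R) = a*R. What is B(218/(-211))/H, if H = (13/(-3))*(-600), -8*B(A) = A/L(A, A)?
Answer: 211/4534400 ≈ 4.6533e-5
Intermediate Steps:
L(a, R) = R*a
B(A) = -1/(8*A) (B(A) = -A/(8*(A*A)) = -A/(8*(A²)) = -A/(8*A²) = -1/(8*A))
H = 2600 (H = (13*(-⅓))*(-600) = -13/3*(-600) = 2600)
B(218/(-211))/H = -1/(8*(218/(-211)))/2600 = -1/(8*(218*(-1/211)))*(1/2600) = -1/(8*(-218/211))*(1/2600) = -⅛*(-211/218)*(1/2600) = (211/1744)*(1/2600) = 211/4534400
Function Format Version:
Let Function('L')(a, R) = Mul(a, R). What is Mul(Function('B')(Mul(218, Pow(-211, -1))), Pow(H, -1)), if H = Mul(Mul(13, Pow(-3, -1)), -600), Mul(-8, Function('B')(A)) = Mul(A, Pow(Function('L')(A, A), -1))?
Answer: Rational(211, 4534400) ≈ 4.6533e-5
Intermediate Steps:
Function('L')(a, R) = Mul(R, a)
Function('B')(A) = Mul(Rational(-1, 8), Pow(A, -1)) (Function('B')(A) = Mul(Rational(-1, 8), Mul(A, Pow(Mul(A, A), -1))) = Mul(Rational(-1, 8), Mul(A, Pow(Pow(A, 2), -1))) = Mul(Rational(-1, 8), Mul(A, Pow(A, -2))) = Mul(Rational(-1, 8), Pow(A, -1)))
H = 2600 (H = Mul(Mul(13, Rational(-1, 3)), -600) = Mul(Rational(-13, 3), -600) = 2600)
Mul(Function('B')(Mul(218, Pow(-211, -1))), Pow(H, -1)) = Mul(Mul(Rational(-1, 8), Pow(Mul(218, Pow(-211, -1)), -1)), Pow(2600, -1)) = Mul(Mul(Rational(-1, 8), Pow(Mul(218, Rational(-1, 211)), -1)), Rational(1, 2600)) = Mul(Mul(Rational(-1, 8), Pow(Rational(-218, 211), -1)), Rational(1, 2600)) = Mul(Mul(Rational(-1, 8), Rational(-211, 218)), Rational(1, 2600)) = Mul(Rational(211, 1744), Rational(1, 2600)) = Rational(211, 4534400)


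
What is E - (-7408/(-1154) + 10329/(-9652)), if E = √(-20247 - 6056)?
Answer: -29791175/5569204 + I*√26303 ≈ -5.3493 + 162.18*I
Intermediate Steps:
E = I*√26303 (E = √(-26303) = I*√26303 ≈ 162.18*I)
E - (-7408/(-1154) + 10329/(-9652)) = I*√26303 - (-7408/(-1154) + 10329/(-9652)) = I*√26303 - (-7408*(-1/1154) + 10329*(-1/9652)) = I*√26303 - (3704/577 - 10329/9652) = I*√26303 - 1*29791175/5569204 = I*√26303 - 29791175/5569204 = -29791175/5569204 + I*√26303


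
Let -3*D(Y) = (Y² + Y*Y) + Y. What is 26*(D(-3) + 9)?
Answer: 104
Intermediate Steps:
D(Y) = -2*Y²/3 - Y/3 (D(Y) = -((Y² + Y*Y) + Y)/3 = -((Y² + Y²) + Y)/3 = -(2*Y² + Y)/3 = -(Y + 2*Y²)/3 = -2*Y²/3 - Y/3)
26*(D(-3) + 9) = 26*(-⅓*(-3)*(1 + 2*(-3)) + 9) = 26*(-⅓*(-3)*(1 - 6) + 9) = 26*(-⅓*(-3)*(-5) + 9) = 26*(-5 + 9) = 26*4 = 104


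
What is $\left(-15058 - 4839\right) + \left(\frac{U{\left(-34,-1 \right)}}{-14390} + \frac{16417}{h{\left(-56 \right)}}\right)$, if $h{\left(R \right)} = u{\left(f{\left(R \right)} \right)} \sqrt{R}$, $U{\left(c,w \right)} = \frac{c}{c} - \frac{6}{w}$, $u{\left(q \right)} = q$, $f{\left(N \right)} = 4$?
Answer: $- \frac{286317837}{14390} - \frac{16417 i \sqrt{14}}{112} \approx -19897.0 - 548.45 i$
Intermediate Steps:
$U{\left(c,w \right)} = 1 - \frac{6}{w}$
$h{\left(R \right)} = 4 \sqrt{R}$
$\left(-15058 - 4839\right) + \left(\frac{U{\left(-34,-1 \right)}}{-14390} + \frac{16417}{h{\left(-56 \right)}}\right) = \left(-15058 - 4839\right) + \left(\frac{\frac{1}{-1} \left(-6 - 1\right)}{-14390} + \frac{16417}{4 \sqrt{-56}}\right) = -19897 + \left(\left(-1\right) \left(-7\right) \left(- \frac{1}{14390}\right) + \frac{16417}{4 \cdot 2 i \sqrt{14}}\right) = -19897 + \left(7 \left(- \frac{1}{14390}\right) + \frac{16417}{8 i \sqrt{14}}\right) = -19897 - \left(\frac{7}{14390} - 16417 \left(- \frac{i \sqrt{14}}{112}\right)\right) = -19897 - \left(\frac{7}{14390} + \frac{16417 i \sqrt{14}}{112}\right) = - \frac{286317837}{14390} - \frac{16417 i \sqrt{14}}{112}$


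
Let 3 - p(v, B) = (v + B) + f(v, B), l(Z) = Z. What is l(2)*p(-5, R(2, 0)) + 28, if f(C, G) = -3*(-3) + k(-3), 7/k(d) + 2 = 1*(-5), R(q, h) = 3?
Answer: 22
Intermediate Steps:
k(d) = -1 (k(d) = 7/(-2 + 1*(-5)) = 7/(-2 - 5) = 7/(-7) = 7*(-⅐) = -1)
f(C, G) = 8 (f(C, G) = -3*(-3) - 1 = 9 - 1 = 8)
p(v, B) = -5 - B - v (p(v, B) = 3 - ((v + B) + 8) = 3 - ((B + v) + 8) = 3 - (8 + B + v) = 3 + (-8 - B - v) = -5 - B - v)
l(2)*p(-5, R(2, 0)) + 28 = 2*(-5 - 1*3 - 1*(-5)) + 28 = 2*(-5 - 3 + 5) + 28 = 2*(-3) + 28 = -6 + 28 = 22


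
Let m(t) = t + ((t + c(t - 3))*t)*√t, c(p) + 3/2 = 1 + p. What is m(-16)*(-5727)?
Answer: 91632 - 13011744*I ≈ 91632.0 - 1.3012e+7*I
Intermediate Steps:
c(p) = -½ + p (c(p) = -3/2 + (1 + p) = -½ + p)
m(t) = t + t^(3/2)*(-7/2 + 2*t) (m(t) = t + ((t + (-½ + (t - 3)))*t)*√t = t + ((t + (-½ + (-3 + t)))*t)*√t = t + ((t + (-7/2 + t))*t)*√t = t + ((-7/2 + 2*t)*t)*√t = t + (t*(-7/2 + 2*t))*√t = t + t^(3/2)*(-7/2 + 2*t))
m(-16)*(-5727) = (-16 + 2*(-16)^(5/2) - (-224)*I)*(-5727) = (-16 + 2*(1024*I) - (-224)*I)*(-5727) = (-16 + 2048*I + 224*I)*(-5727) = (-16 + 2272*I)*(-5727) = 91632 - 13011744*I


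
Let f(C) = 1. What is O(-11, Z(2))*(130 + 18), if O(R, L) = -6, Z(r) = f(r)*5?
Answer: -888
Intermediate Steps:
Z(r) = 5 (Z(r) = 1*5 = 5)
O(-11, Z(2))*(130 + 18) = -6*(130 + 18) = -6*148 = -888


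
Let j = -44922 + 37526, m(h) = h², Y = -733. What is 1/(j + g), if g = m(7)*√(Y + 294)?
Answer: -7396/55754855 - 49*I*√439/55754855 ≈ -0.00013265 - 1.8414e-5*I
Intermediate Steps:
j = -7396
g = 49*I*√439 (g = 7²*√(-733 + 294) = 49*√(-439) = 49*(I*√439) = 49*I*√439 ≈ 1026.7*I)
1/(j + g) = 1/(-7396 + 49*I*√439)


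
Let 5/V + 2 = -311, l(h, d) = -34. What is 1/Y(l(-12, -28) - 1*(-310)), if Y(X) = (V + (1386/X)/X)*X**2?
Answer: 313/52938 ≈ 0.0059126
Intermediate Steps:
V = -5/313 (V = 5/(-2 - 311) = 5/(-313) = 5*(-1/313) = -5/313 ≈ -0.015974)
Y(X) = X**2*(-5/313 + 1386/X**2) (Y(X) = (-5/313 + (1386/X)/X)*X**2 = (-5/313 + 1386/X**2)*X**2 = X**2*(-5/313 + 1386/X**2))
1/Y(l(-12, -28) - 1*(-310)) = 1/(1386 - 5*(-34 - 1*(-310))**2/313) = 1/(1386 - 5*(-34 + 310)**2/313) = 1/(1386 - 5/313*276**2) = 1/(1386 - 5/313*76176) = 1/(1386 - 380880/313) = 1/(52938/313) = 313/52938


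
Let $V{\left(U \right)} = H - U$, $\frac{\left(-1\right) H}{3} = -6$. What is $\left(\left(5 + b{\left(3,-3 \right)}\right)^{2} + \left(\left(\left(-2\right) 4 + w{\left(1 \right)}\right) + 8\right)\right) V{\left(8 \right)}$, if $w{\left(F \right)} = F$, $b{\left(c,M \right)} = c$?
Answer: $650$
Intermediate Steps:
$H = 18$ ($H = \left(-3\right) \left(-6\right) = 18$)
$V{\left(U \right)} = 18 - U$
$\left(\left(5 + b{\left(3,-3 \right)}\right)^{2} + \left(\left(\left(-2\right) 4 + w{\left(1 \right)}\right) + 8\right)\right) V{\left(8 \right)} = \left(\left(5 + 3\right)^{2} + \left(\left(\left(-2\right) 4 + 1\right) + 8\right)\right) \left(18 - 8\right) = \left(8^{2} + \left(\left(-8 + 1\right) + 8\right)\right) \left(18 - 8\right) = \left(64 + \left(-7 + 8\right)\right) 10 = \left(64 + 1\right) 10 = 65 \cdot 10 = 650$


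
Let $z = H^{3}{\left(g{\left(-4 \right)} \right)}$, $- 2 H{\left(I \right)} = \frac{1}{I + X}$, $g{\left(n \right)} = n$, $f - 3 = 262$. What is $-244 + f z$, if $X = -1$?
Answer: $- \frac{48747}{200} \approx -243.73$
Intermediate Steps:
$f = 265$ ($f = 3 + 262 = 265$)
$H{\left(I \right)} = - \frac{1}{2 \left(-1 + I\right)}$ ($H{\left(I \right)} = - \frac{1}{2 \left(I - 1\right)} = - \frac{1}{2 \left(-1 + I\right)}$)
$z = \frac{1}{1000}$ ($z = \left(- \frac{1}{-2 + 2 \left(-4\right)}\right)^{3} = \left(- \frac{1}{-2 - 8}\right)^{3} = \left(- \frac{1}{-10}\right)^{3} = \left(\left(-1\right) \left(- \frac{1}{10}\right)\right)^{3} = \left(\frac{1}{10}\right)^{3} = \frac{1}{1000} \approx 0.001$)
$-244 + f z = -244 + 265 \cdot \frac{1}{1000} = -244 + \frac{53}{200} = - \frac{48747}{200}$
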